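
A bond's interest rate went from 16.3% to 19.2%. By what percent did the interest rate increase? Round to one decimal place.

The change is 19.2 − 16.3 = 2.9 percentage points.
Relative to the original 16.3%, that is 2.9 ÷ 16.3 ≈ 17.8%.
So the interest rate rose by 17.8%.

17.8%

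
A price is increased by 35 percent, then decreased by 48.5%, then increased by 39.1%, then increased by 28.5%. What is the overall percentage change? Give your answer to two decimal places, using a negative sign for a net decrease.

24.27%

The combined multiplier is 1.35 × 0.515 × 1.391 × 1.285 = 1.24271418375.
That corresponds to an increase of 24.27%.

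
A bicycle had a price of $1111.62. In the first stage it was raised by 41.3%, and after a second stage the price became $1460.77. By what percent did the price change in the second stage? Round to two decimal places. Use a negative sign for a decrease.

After the first stage: $1111.62 × 1.413 = $1570.71906.
Second-stage multiplier: $1460.77 ÷ $1570.71906 ≈ 0.930001.
That is a change of -7.00%.

-7.00%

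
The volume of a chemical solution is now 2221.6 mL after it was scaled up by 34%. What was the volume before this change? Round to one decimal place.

The overall multiplier applied was 1.34.
So the original volume was 2221.6 ÷ 1.34 ≈ 1657.9 mL.

1657.9 mL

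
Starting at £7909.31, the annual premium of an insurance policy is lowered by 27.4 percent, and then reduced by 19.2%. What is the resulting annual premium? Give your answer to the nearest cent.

£4639.66

After the 27.4% decrease: £7909.31 × 0.726 = £5742.15906.
19.2% decrease: £5742.15906 × 0.808 = £4639.66452048 ≈ £4639.66.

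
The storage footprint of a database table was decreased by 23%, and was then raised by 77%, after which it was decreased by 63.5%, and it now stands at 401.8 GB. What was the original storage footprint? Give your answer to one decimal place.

807.7 GB

Undoing the 63.5% decrease: 401.8 ÷ 0.365 ≈ 1100.821918.
Undoing the 77% increase: 1100.821918 ÷ 1.77 ≈ 621.933287.
Undoing the 23% decrease: 621.933287 ÷ 0.77 ≈ 807.7 GB.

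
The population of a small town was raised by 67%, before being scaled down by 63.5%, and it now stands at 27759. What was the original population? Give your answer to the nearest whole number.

45540

The overall multiplier applied was 1.67 × 0.365 = 0.60955.
So the original population was 27759 ÷ 0.60955 ≈ 45540.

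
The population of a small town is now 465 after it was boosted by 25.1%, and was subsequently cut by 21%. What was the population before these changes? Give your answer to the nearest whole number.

471

The overall multiplier applied was 1.251 × 0.79 = 0.98829.
So the original population was 465 ÷ 0.98829 ≈ 471.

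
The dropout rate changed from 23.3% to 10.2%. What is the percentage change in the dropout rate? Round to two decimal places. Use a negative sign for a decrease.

-56.22%

The change is 10.2 − 23.3 = -13.1 percentage points.
Relative to the original 23.3%, that is -13.1 ÷ 23.3 ≈ -56.22%.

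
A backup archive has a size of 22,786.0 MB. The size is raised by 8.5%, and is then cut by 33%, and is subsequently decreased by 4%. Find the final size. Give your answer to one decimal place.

15,901.7 MB

8.5% increase: 22,786.0 × 1.085 = 24722.81.
Apply the 33% decrease: 24722.81 × 0.67 = 16564.2827.
Apply the 4% decrease: 16564.2827 × 0.96 = 15901.711392 ≈ 15,901.7.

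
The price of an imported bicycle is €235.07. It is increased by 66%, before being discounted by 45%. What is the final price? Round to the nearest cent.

€214.62

Each change multiplies by a factor: 1.66 × 0.55 = 0.913.
€235.07 × 0.913 = €214.61891 ≈ €214.62.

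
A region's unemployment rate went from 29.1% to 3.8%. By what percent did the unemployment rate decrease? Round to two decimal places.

The change is 3.8 − 29.1 = -25.3 percentage points.
Relative to the original 29.1%, that is -25.3 ÷ 29.1 ≈ -86.94%.
So the unemployment rate fell by 86.94%.

86.94%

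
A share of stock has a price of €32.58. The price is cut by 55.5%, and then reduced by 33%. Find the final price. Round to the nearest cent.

€9.71

Apply the 55.5% decrease: €32.58 × 0.445 = €14.4981.
After the 33% decrease: €14.4981 × 0.67 = €9.713727 ≈ €9.71.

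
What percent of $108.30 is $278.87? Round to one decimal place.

257.5%

$278.87 ÷ $108.30 ≈ 257.5%.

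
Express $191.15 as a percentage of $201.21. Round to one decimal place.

95.0%

$191.15 ÷ $201.21 ≈ 95.0%.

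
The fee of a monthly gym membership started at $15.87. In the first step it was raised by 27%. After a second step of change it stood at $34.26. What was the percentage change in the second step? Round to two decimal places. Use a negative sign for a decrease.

After the first step: $15.87 × 1.27 = $20.1549.
Second-step multiplier: $34.26 ÷ $20.1549 ≈ 1.699835.
That is a change of 69.98%.

69.98%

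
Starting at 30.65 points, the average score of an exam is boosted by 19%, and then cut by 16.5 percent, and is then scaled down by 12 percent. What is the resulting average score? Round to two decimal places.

Each change multiplies by a factor: 1.19 × 0.835 × 0.88 = 0.874412.
30.65 × 0.874412 = 26.8007278 ≈ 26.80.

26.80 points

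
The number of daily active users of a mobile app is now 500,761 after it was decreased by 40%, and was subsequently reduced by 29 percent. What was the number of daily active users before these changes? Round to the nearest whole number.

1,175,495

Undoing the 29% decrease: 500,761 ÷ 0.71 ≈ 705297.183099.
Undoing the 40% decrease: 705297.183099 ÷ 0.6 ≈ 1,175,495.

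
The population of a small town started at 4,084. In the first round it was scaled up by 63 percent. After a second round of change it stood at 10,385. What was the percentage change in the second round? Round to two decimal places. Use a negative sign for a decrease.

56.00%

After the first round: 4,084 × 1.63 = 6656.92.
Second-round multiplier: 10,385 ÷ 6656.92 ≈ 1.560031.
That is a change of 56.00%.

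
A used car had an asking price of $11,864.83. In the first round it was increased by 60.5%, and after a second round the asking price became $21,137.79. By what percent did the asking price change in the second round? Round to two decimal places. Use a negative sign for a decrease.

After the first round: $11,864.83 × 1.605 = $19043.05215.
Second-round multiplier: $21,137.79 ÷ $19043.05215 ≈ 1.11.
That is a change of 11.00%.

11.00%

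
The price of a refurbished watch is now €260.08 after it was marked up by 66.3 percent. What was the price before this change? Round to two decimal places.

€156.39

The overall multiplier applied was 1.663.
So the original price was €260.08 ÷ 1.663 ≈ €156.39.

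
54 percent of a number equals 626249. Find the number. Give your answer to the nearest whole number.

626249 ÷ 0.54 ≈ 1159720.

1159720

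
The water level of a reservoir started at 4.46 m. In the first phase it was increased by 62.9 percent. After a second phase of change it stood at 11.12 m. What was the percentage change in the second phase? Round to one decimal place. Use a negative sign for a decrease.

53.1%

After the first phase: 4.46 × 1.629 = 7.26534.
Second-phase multiplier: 11.12 ÷ 7.26534 ≈ 1.53055.
That is a change of 53.1%.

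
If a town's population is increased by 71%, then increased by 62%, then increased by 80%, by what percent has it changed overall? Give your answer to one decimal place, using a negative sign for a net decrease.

The combined multiplier is 1.71 × 1.62 × 1.8 = 4.98636.
That corresponds to an increase of 398.6%.

398.6%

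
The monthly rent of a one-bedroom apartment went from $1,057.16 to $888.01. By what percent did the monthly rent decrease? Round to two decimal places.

Change: $888.01 − $1,057.16 = -$169.15.
Relative to the original: -$169.15 ÷ $1,057.16 ≈ -16.00%.
So the monthly rent decreased by 16.00%.

16.00%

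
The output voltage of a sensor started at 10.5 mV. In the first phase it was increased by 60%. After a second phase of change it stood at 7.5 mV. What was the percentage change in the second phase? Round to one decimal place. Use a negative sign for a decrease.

-55.4%

After the first phase: 10.5 × 1.6 = 16.8.
Second-phase multiplier: 7.5 ÷ 16.8 ≈ 0.44643.
That is a change of -55.4%.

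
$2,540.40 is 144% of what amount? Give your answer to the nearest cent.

$1,764.17

$2,540.40 ÷ 1.44 ≈ $1,764.17.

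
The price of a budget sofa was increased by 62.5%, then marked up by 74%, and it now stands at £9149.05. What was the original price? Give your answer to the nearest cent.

£3235.74

Undoing the 74% increase: £9149.05 ÷ 1.74 ≈ £5258.074713.
Undoing the 62.5% increase: £5258.074713 ÷ 1.625 ≈ £3235.74.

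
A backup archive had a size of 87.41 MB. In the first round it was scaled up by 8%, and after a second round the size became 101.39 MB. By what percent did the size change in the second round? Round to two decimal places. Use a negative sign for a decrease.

7.40%

After the first round: 87.41 × 1.08 = 94.4028.
Second-round multiplier: 101.39 ÷ 94.4028 ≈ 1.074015.
That is a change of 7.40%.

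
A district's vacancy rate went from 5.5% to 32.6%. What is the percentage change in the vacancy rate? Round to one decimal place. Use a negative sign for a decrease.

The change is 32.6 − 5.5 = 27.1 percentage points.
Relative to the original 5.5%, that is 27.1 ÷ 5.5 ≈ 492.7%.

492.7%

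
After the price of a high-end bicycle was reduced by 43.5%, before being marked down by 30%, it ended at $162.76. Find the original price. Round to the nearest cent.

Undoing the 30% decrease: $162.76 ÷ 0.7 ≈ $232.514286.
Undoing the 43.5% decrease: $232.514286 ÷ 0.565 ≈ $411.53.

$411.53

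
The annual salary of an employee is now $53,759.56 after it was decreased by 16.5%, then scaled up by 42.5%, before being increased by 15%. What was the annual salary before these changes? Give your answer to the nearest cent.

$39,287.69

The overall multiplier applied was 0.835 × 1.425 × 1.15 = 1.36835625.
So the original annual salary was $53,759.56 ÷ 1.36835625 ≈ $39,287.69.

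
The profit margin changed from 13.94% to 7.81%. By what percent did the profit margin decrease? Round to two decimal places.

The change is 7.81 − 13.94 = -6.13 percentage points.
Relative to the original 13.94%, that is -6.13 ÷ 13.94 ≈ -43.97%.
So the profit margin fell by 43.97%.

43.97%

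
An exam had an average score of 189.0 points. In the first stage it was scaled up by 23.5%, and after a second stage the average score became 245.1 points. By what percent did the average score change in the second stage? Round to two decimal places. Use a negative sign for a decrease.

After the first stage: 189.0 × 1.235 = 233.415.
Second-stage multiplier: 245.1 ÷ 233.415 ≈ 1.050061.
That is a change of 5.01%.

5.01%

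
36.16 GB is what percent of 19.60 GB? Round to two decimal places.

184.49%

36.16 GB ÷ 19.60 GB ≈ 184.49%.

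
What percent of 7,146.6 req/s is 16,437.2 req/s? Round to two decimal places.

230.00%

16,437.2 req/s ÷ 7,146.6 req/s ≈ 230.00%.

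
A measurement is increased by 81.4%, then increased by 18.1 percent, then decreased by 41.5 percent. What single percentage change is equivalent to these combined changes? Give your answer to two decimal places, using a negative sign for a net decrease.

25.33%

The combined multiplier is 1.814 × 1.181 × 0.585 = 1.25326539.
That corresponds to an increase of 25.33%.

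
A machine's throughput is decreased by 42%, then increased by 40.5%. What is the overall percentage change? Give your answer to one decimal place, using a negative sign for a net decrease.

The combined multiplier is 0.58 × 1.405 = 0.8149.
That corresponds to a decrease of 18.5%.

-18.5%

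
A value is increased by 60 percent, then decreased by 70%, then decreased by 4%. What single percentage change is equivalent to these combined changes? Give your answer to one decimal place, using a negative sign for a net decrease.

The combined multiplier is 1.6 × 0.3 × 0.96 = 0.4608.
That corresponds to a decrease of 53.9%.

-53.9%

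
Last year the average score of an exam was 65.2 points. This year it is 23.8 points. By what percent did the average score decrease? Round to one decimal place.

63.5%

Change: 23.8 − 65.2 = -41.4.
Relative to the original: -41.4 ÷ 65.2 ≈ -63.5%.
So the average score decreased by 63.5%.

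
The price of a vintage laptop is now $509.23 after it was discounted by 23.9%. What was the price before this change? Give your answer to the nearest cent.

The overall multiplier applied was 0.761.
So the original price was $509.23 ÷ 0.761 ≈ $669.16.

$669.16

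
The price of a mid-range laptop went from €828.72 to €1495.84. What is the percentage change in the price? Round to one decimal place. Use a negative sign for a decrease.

80.5%

Change: €1495.84 − €828.72 = €667.12.
Relative to the original: €667.12 ÷ €828.72 ≈ 80.5%.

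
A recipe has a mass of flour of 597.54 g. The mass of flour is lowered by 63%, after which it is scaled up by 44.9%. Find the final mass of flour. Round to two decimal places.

After the 63% decrease: 597.54 × 0.37 = 221.0898.
Apply the 44.9% increase: 221.0898 × 1.449 = 320.3591202 ≈ 320.36.

320.36 g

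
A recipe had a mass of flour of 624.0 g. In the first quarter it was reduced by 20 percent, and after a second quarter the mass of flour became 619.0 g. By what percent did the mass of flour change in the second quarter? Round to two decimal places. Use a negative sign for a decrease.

After the first quarter: 624.0 × 0.8 = 499.2.
Second-quarter multiplier: 619.0 ÷ 499.2 ≈ 1.239984.
That is a change of 24.00%.

24.00%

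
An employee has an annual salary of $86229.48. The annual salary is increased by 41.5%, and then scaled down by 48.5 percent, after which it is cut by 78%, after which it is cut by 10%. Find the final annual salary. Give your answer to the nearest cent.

$12441.84

After the 41.5% increase: $86229.48 × 1.415 = $122014.7142.
48.5% decrease: $122014.7142 × 0.515 = $62837.577813.
78% decrease: $62837.577813 × 0.22 = $13824.26711886.
Apply the 10% decrease: $13824.26711886 × 0.9 = $12441.840406974 ≈ $12441.84.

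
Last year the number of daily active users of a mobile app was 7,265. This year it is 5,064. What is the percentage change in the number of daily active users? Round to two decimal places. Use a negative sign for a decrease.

-30.30%

Change: 5,064 − 7,265 = -2,201.
Relative to the original: -2,201 ÷ 7,265 ≈ -30.30%.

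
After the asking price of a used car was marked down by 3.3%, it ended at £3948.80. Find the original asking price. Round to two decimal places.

£4083.56

The overall multiplier applied was 0.967.
So the original asking price was £3948.80 ÷ 0.967 ≈ £4083.56.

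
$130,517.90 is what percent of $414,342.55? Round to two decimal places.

31.50%

$130,517.90 ÷ $414,342.55 ≈ 31.50%.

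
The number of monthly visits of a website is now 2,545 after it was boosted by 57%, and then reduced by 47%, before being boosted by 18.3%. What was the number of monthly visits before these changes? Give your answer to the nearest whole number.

2,585

The overall multiplier applied was 1.57 × 0.53 × 1.183 = 0.9843743.
So the original number of monthly visits was 2,545 ÷ 0.9843743 ≈ 2,585.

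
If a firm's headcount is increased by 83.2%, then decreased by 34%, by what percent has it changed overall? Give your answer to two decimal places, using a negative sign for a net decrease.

20.91%

An 83.2% increase multiplies by 1.832.
Then a 34% decrease: 1.832 × 0.66 = 1.20912.
Overall factor 1.20912, i.e. 20.91%.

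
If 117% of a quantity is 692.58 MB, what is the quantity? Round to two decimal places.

692.58 MB ÷ 1.17 ≈ 591.95 MB.

591.95 MB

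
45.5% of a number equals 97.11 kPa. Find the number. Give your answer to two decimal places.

97.11 kPa ÷ 0.455 ≈ 213.43 kPa.

213.43 kPa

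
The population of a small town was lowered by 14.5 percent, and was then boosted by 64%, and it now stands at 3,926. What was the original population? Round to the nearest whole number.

2,800

Undoing the 64% increase: 3,926 ÷ 1.64 ≈ 2393.902439.
Undoing the 14.5% decrease: 2393.902439 ÷ 0.855 ≈ 2,800.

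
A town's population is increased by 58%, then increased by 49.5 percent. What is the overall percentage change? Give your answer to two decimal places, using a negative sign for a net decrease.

The combined multiplier is 1.58 × 1.495 = 2.3621.
That corresponds to an increase of 136.21%.

136.21%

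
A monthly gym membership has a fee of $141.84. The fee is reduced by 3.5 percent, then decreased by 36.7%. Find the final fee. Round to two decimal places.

$86.64

Apply the 3.5% decrease: $141.84 × 0.965 = $136.8756.
After the 36.7% decrease: $136.8756 × 0.633 = $86.6422548 ≈ $86.64.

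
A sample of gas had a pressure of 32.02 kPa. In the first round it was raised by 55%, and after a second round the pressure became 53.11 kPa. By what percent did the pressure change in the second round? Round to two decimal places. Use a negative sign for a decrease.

After the first round: 32.02 × 1.55 = 49.631.
Second-round multiplier: 53.11 ÷ 49.631 ≈ 1.070097.
That is a change of 7.01%.

7.01%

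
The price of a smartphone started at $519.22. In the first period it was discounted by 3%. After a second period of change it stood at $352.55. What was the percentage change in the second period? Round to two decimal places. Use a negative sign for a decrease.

-30.00%

After the first period: $519.22 × 0.97 = $503.6434.
Second-period multiplier: $352.55 ÷ $503.6434 ≈ 0.699999.
That is a change of -30.00%.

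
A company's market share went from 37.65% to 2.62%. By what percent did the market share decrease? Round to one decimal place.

93.0%

The change is 2.62 − 37.65 = -35.03 percentage points.
Relative to the original 37.65%, that is -35.03 ÷ 37.65 ≈ -93.0%.
So the market share fell by 93.0%.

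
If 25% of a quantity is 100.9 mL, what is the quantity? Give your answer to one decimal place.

100.9 mL ÷ 0.25 = 403.6 mL.

403.6 mL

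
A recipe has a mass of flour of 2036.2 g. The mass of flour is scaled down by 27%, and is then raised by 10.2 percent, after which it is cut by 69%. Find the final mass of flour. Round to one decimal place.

Each change multiplies by a factor: 0.73 × 1.102 × 0.31 = 0.2493826.
2036.2 × 0.2493826 = 507.79285012 ≈ 507.8.

507.8 g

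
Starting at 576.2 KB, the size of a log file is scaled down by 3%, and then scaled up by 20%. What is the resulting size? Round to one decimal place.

670.7 KB

3% decrease: 576.2 × 0.97 = 558.914.
Apply the 20% increase: 558.914 × 1.2 = 670.6968 ≈ 670.7.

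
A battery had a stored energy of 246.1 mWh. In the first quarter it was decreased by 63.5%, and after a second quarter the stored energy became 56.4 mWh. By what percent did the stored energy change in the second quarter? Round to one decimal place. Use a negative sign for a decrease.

After the first quarter: 246.1 × 0.365 = 89.8265.
Second-quarter multiplier: 56.4 ÷ 89.8265 ≈ 0.62788.
That is a change of -37.2%.

-37.2%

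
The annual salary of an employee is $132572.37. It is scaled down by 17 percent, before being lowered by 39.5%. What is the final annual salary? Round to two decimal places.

After the 17% decrease: $132572.37 × 0.83 = $110035.0671.
Apply the 39.5% decrease: $110035.0671 × 0.605 = $66571.2155955 ≈ $66571.22.

$66571.22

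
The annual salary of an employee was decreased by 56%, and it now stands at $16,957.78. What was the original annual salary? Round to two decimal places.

$38,540.41

The overall multiplier applied was 0.44.
So the original annual salary was $16,957.78 ÷ 0.44 ≈ $38,540.41.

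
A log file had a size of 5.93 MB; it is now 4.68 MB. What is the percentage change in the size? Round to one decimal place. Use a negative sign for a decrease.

Change: 4.68 − 5.93 = -1.25.
Relative to the original: -1.25 ÷ 5.93 ≈ -21.1%.

-21.1%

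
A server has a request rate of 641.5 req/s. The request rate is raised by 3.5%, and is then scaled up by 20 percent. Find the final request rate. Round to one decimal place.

796.7 req/s

Each change multiplies by a factor: 1.035 × 1.2 = 1.242.
641.5 × 1.242 = 796.743 ≈ 796.7.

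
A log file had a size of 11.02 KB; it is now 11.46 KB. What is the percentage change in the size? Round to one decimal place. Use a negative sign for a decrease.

Change: 11.46 − 11.02 = 0.44.
Relative to the original: 0.44 ÷ 11.02 ≈ 4.0%.

4.0%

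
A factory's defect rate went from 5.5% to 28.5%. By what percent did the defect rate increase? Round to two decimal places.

The change is 28.5 − 5.5 = 23.0 percentage points.
Relative to the original 5.5%, that is 23.0 ÷ 5.5 ≈ 418.18%.
So the defect rate rose by 418.18%.

418.18%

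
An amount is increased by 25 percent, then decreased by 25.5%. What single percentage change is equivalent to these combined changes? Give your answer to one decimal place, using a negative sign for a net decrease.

-6.9%

A 25% increase multiplies by 1.25.
Then a 25.5% decrease: 1.25 × 0.745 = 0.93125.
Overall factor 0.93125, i.e. -6.9%.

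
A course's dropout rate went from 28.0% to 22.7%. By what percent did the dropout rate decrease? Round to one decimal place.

The change is 22.7 − 28.0 = -5.3 percentage points.
Relative to the original 28.0%, that is -5.3 ÷ 28.0 ≈ -18.9%.
So the dropout rate fell by 18.9%.

18.9%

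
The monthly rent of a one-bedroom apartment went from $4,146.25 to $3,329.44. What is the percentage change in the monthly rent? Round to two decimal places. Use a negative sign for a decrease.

-19.70%

Change: $3,329.44 − $4,146.25 = -$816.81.
Relative to the original: -$816.81 ÷ $4,146.25 ≈ -19.70%.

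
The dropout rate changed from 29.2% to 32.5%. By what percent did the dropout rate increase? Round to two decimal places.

11.30%

The change is 32.5 − 29.2 = 3.3 percentage points.
Relative to the original 29.2%, that is 3.3 ÷ 29.2 ≈ 11.30%.
So the dropout rate rose by 11.30%.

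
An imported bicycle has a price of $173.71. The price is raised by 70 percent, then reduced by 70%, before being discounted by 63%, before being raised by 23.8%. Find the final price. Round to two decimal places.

After the 70% increase: $173.71 × 1.7 = $295.307.
70% decrease: $295.307 × 0.3 = $88.5921.
After the 63% decrease: $88.5921 × 0.37 = $32.779077.
23.8% increase: $32.779077 × 1.238 = $40.580497326 ≈ $40.58.

$40.58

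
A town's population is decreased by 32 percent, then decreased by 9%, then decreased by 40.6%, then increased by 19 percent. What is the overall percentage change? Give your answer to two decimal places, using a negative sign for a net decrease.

The combined multiplier is 0.68 × 0.91 × 0.594 × 1.19 = 0.437404968.
That corresponds to a decrease of 56.26%.

-56.26%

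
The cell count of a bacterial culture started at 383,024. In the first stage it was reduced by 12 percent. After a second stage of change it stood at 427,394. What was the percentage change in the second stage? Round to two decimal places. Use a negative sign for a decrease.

After the first stage: 383,024 × 0.88 = 337061.12.
Second-stage multiplier: 427,394 ÷ 337061.12 ≈ 1.268001.
That is a change of 26.80%.

26.80%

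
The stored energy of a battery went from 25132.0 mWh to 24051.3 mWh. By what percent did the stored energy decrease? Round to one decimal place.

Change: 24051.3 − 25132.0 = -1080.7.
Relative to the original: -1080.7 ÷ 25132.0 ≈ -4.3%.
So the stored energy decreased by 4.3%.

4.3%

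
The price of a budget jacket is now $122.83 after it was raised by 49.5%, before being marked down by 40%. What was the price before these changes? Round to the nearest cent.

The overall multiplier applied was 1.495 × 0.6 = 0.897.
So the original price was $122.83 ÷ 0.897 ≈ $136.93.

$136.93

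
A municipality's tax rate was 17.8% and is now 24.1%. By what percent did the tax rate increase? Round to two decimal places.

35.39%

The change is 24.1 − 17.8 = 6.3 percentage points.
Relative to the original 17.8%, that is 6.3 ÷ 17.8 ≈ 35.39%.
So the tax rate rose by 35.39%.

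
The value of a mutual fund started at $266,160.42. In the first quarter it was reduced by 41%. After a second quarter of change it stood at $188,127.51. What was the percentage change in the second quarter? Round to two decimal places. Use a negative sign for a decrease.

19.80%

After the first quarter: $266,160.42 × 0.59 = $157034.6478.
Second-quarter multiplier: $188,127.51 ÷ $157034.6478 ≈ 1.198.
That is a change of 19.80%.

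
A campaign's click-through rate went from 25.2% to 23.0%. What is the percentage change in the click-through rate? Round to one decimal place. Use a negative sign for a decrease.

-8.7%

The change is 23.0 − 25.2 = -2.2 percentage points.
Relative to the original 25.2%, that is -2.2 ÷ 25.2 ≈ -8.7%.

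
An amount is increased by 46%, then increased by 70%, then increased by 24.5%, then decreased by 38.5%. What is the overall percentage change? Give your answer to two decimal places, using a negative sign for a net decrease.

The combined multiplier is 1.46 × 1.7 × 1.245 × 0.615 = 1.90040535.
That corresponds to an increase of 90.04%.

90.04%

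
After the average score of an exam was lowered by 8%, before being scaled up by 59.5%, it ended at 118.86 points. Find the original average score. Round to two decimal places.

The overall multiplier applied was 0.92 × 1.595 = 1.4674.
So the original average score was 118.86 ÷ 1.4674 ≈ 81.00 points.

81.00 points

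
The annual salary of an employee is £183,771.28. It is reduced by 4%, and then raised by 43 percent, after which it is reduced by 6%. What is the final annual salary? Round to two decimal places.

£237,144.34

4% decrease: £183,771.28 × 0.96 = £176420.4288.
43% increase: £176420.4288 × 1.43 = £252281.213184.
Apply the 6% decrease: £252281.213184 × 0.94 = £237144.34039296 ≈ £237,144.34.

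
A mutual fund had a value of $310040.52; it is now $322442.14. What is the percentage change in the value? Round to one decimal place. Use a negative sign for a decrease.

4.0%

Change: $322442.14 − $310040.52 = $12401.62.
Relative to the original: $12401.62 ÷ $310040.52 ≈ 4.0%.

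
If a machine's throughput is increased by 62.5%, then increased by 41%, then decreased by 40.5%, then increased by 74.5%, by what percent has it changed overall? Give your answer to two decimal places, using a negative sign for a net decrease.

A 62.5% increase multiplies by 1.625.
Then a 41% increase: 1.625 × 1.41 = 2.29125.
Then a 40.5% decrease: 2.29125 × 0.595 = 1.36329375.
Then a 74.5% increase: 1.36329375 × 1.745 = 2.37894759375.
Overall factor 2.37894759375, i.e. 137.89%.

137.89%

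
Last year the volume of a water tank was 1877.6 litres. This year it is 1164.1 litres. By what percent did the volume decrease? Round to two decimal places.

Change: 1164.1 − 1877.6 = -713.5.
Relative to the original: -713.5 ÷ 1877.6 ≈ -38.00%.
So the volume decreased by 38.00%.

38.00%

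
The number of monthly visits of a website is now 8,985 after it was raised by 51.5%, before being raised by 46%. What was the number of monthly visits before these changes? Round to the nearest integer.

Undoing the 46% increase: 8,985 ÷ 1.46 ≈ 6154.109589.
Undoing the 51.5% increase: 6154.109589 ÷ 1.515 ≈ 4,062.

4,062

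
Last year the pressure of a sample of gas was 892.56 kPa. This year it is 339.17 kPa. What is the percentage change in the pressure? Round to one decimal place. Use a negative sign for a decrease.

-62.0%

Change: 339.17 − 892.56 = -553.39.
Relative to the original: -553.39 ÷ 892.56 ≈ -62.0%.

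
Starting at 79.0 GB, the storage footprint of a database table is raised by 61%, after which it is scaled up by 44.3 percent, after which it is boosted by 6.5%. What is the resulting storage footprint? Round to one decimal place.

195.5 GB

Each change multiplies by a factor: 1.61 × 1.443 × 1.065 = 2.47423995.
79.0 × 2.47423995 = 195.46495605 ≈ 195.5.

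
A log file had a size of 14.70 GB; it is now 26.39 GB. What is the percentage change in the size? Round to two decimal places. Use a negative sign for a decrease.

79.52%

Change: 26.39 − 14.70 = 11.69.
Relative to the original: 11.69 ÷ 14.70 ≈ 79.52%.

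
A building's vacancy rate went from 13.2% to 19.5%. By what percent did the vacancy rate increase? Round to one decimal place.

47.7%

The change is 19.5 − 13.2 = 6.3 percentage points.
Relative to the original 13.2%, that is 6.3 ÷ 13.2 ≈ 47.7%.
So the vacancy rate rose by 47.7%.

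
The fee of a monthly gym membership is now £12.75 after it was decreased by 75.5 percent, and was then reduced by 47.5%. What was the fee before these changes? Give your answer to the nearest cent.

£99.13

Undoing the 47.5% decrease: £12.75 ÷ 0.525 ≈ £24.285714.
Undoing the 75.5% decrease: £24.285714 ÷ 0.245 ≈ £99.13.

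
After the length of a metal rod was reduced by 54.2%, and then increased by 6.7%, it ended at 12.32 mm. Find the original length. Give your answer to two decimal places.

The overall multiplier applied was 0.458 × 1.067 = 0.488686.
So the original length was 12.32 ÷ 0.488686 ≈ 25.21 mm.

25.21 mm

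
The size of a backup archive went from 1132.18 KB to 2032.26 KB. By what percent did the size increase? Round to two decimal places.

Change: 2032.26 − 1132.18 = 900.08.
Relative to the original: 900.08 ÷ 1132.18 ≈ 79.50%.
So the size increased by 79.50%.

79.50%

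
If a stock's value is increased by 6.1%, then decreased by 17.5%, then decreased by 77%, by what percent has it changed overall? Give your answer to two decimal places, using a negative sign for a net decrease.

A 6.1% increase multiplies by 1.061.
Then a 17.5% decrease: 1.061 × 0.825 = 0.875325.
Then a 77% decrease: 0.875325 × 0.23 = 0.20132475.
Overall factor 0.20132475, i.e. -79.87%.

-79.87%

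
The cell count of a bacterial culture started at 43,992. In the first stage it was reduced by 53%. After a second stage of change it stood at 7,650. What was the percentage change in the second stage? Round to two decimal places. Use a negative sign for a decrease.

After the first stage: 43,992 × 0.47 = 20676.24.
Second-stage multiplier: 7,650 ÷ 20676.24 ≈ 0.36999.
That is a change of -63.00%.

-63.00%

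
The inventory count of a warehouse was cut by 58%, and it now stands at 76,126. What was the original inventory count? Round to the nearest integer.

The overall multiplier applied was 0.42.
So the original inventory count was 76,126 ÷ 0.42 ≈ 181,252.

181,252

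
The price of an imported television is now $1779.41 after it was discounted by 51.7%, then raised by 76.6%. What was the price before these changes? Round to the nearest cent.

Undoing the 76.6% increase: $1779.41 ÷ 1.766 ≈ $1007.593431.
Undoing the 51.7% decrease: $1007.593431 ÷ 0.483 ≈ $2086.11.

$2086.11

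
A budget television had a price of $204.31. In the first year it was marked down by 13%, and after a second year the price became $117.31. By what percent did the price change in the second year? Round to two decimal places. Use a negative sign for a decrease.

After the first year: $204.31 × 0.87 = $177.7497.
Second-year multiplier: $117.31 ÷ $177.7497 ≈ 0.659973.
That is a change of -34.00%.

-34.00%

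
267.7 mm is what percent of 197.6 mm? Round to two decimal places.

135.48%

267.7 mm ÷ 197.6 mm ≈ 135.48%.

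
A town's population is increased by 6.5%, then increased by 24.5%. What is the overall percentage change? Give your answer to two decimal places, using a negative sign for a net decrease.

32.59%

The combined multiplier is 1.065 × 1.245 = 1.325925.
That corresponds to an increase of 32.59%.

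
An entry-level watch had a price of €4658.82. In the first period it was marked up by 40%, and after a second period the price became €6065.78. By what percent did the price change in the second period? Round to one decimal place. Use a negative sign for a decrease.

After the first period: €4658.82 × 1.4 = €6522.348.
Second-period multiplier: €6065.78 ÷ €6522.348 ≈ 0.93.
That is a change of -7.0%.

-7.0%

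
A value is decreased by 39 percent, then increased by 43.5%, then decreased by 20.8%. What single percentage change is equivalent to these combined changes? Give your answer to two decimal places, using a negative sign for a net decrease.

The combined multiplier is 0.61 × 1.435 × 0.792 = 0.6932772.
That corresponds to a decrease of 30.67%.

-30.67%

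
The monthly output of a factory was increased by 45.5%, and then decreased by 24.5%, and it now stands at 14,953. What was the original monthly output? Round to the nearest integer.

Undoing the 24.5% decrease: 14,953 ÷ 0.755 ≈ 19805.298013.
Undoing the 45.5% increase: 19805.298013 ÷ 1.455 ≈ 13,612.

13,612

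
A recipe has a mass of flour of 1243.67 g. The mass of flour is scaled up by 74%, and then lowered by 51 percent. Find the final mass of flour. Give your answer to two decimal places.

Each change multiplies by a factor: 1.74 × 0.49 = 0.8526.
1243.67 × 0.8526 = 1060.353042 ≈ 1060.35.

1060.35 g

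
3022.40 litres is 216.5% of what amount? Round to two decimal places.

1396.03 litres

3022.40 litres ÷ 2.165 ≈ 1396.03 litres.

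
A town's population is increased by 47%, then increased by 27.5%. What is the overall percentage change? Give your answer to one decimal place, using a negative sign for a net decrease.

87.4%

A 47% increase multiplies by 1.47.
Then a 27.5% increase: 1.47 × 1.275 = 1.87425.
Overall factor 1.87425, i.e. 87.4%.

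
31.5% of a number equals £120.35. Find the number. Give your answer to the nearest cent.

£382.06

£120.35 ÷ 0.315 ≈ £382.06.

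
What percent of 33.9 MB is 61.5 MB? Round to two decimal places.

181.42%

61.5 MB ÷ 33.9 MB ≈ 181.42%.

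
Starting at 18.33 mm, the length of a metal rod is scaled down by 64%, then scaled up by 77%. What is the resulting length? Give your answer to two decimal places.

64% decrease: 18.33 × 0.36 = 6.5988.
After the 77% increase: 6.5988 × 1.77 = 11.679876 ≈ 11.68.

11.68 mm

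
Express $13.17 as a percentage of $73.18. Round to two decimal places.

18.00%

$13.17 ÷ $73.18 ≈ 18.00%.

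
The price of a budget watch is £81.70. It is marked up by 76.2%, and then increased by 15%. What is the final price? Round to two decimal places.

Each change multiplies by a factor: 1.762 × 1.15 = 2.0263.
£81.70 × 2.0263 = £165.54871 ≈ £165.55.

£165.55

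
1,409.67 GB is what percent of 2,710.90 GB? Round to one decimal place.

1,409.67 GB ÷ 2,710.90 GB ≈ 52.0%.

52.0%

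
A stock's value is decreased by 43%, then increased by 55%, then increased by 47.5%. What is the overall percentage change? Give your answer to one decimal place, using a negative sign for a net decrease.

30.3%

The combined multiplier is 0.57 × 1.55 × 1.475 = 1.3031625.
That corresponds to an increase of 30.3%.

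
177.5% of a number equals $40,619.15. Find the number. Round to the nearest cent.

$40,619.15 ÷ 1.775 ≈ $22,884.03.

$22,884.03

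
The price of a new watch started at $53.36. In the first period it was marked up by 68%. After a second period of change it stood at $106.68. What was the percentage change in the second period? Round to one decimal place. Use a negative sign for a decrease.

19.0%

After the first period: $53.36 × 1.68 = $89.6448.
Second-period multiplier: $106.68 ÷ $89.6448 ≈ 1.19003.
That is a change of 19.0%.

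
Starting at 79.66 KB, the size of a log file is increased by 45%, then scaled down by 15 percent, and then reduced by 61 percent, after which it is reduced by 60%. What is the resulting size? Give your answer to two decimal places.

After the 45% increase: 79.66 × 1.45 = 115.507.
Apply the 15% decrease: 115.507 × 0.85 = 98.18095.
61% decrease: 98.18095 × 0.39 = 38.2905705.
60% decrease: 38.2905705 × 0.4 = 15.3162282 ≈ 15.32.

15.32 KB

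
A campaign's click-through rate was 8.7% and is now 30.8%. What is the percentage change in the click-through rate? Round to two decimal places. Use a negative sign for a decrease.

The change is 30.8 − 8.7 = 22.1 percentage points.
Relative to the original 8.7%, that is 22.1 ÷ 8.7 ≈ 254.02%.

254.02%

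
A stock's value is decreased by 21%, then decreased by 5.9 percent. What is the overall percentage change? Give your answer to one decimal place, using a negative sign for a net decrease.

-25.7%

A 21% decrease multiplies by 0.79.
Then a 5.9% decrease: 0.79 × 0.941 = 0.74339.
Overall factor 0.74339, i.e. -25.7%.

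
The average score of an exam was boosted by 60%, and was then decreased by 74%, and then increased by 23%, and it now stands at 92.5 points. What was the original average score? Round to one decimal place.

The overall multiplier applied was 1.6 × 0.26 × 1.23 = 0.51168.
So the original average score was 92.5 ÷ 0.51168 ≈ 180.8 points.

180.8 points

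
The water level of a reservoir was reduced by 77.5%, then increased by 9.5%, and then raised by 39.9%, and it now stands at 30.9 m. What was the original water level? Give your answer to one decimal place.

89.6 m

Undoing the 39.9% increase: 30.9 ÷ 1.399 ≈ 22.087205.
Undoing the 9.5% increase: 22.087205 ÷ 1.095 ≈ 20.170963.
Undoing the 77.5% decrease: 20.170963 ÷ 0.225 ≈ 89.6 m.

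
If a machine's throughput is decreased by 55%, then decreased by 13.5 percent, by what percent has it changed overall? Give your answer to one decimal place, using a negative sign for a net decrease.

A 55% decrease multiplies by 0.45.
Then a 13.5% decrease: 0.45 × 0.865 = 0.38925.
Overall factor 0.38925, i.e. -61.1%.

-61.1%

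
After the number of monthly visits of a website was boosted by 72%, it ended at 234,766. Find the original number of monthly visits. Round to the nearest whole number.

136,492

The overall multiplier applied was 1.72.
So the original number of monthly visits was 234,766 ÷ 1.72 ≈ 136,492.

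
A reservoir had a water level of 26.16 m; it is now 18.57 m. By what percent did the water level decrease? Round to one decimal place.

29.0%

Change: 18.57 − 26.16 = -7.59.
Relative to the original: -7.59 ÷ 26.16 ≈ -29.0%.
So the water level decreased by 29.0%.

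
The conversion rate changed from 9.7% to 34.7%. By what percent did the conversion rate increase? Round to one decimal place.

257.7%

The change is 34.7 − 9.7 = 25.0 percentage points.
Relative to the original 9.7%, that is 25.0 ÷ 9.7 ≈ 257.7%.
So the conversion rate rose by 257.7%.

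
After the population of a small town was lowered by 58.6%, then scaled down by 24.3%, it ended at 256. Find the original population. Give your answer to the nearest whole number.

The overall multiplier applied was 0.414 × 0.757 = 0.313398.
So the original population was 256 ÷ 0.313398 ≈ 817.

817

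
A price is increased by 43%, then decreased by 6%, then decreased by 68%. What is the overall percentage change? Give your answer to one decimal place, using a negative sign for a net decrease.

-57.0%

The combined multiplier is 1.43 × 0.94 × 0.32 = 0.430144.
That corresponds to a decrease of 57.0%.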